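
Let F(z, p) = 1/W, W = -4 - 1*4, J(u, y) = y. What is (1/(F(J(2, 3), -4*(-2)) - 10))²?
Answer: 64/6561 ≈ 0.0097546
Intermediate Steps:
W = -8 (W = -4 - 4 = -8)
F(z, p) = -⅛ (F(z, p) = 1/(-8) = -⅛)
(1/(F(J(2, 3), -4*(-2)) - 10))² = (1/(-⅛ - 10))² = (1/(-81/8))² = (-8/81)² = 64/6561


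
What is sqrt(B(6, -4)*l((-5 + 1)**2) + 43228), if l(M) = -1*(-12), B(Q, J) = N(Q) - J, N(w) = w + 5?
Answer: 4*sqrt(2713) ≈ 208.35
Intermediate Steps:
N(w) = 5 + w
B(Q, J) = 5 + Q - J (B(Q, J) = (5 + Q) - J = 5 + Q - J)
l(M) = 12
sqrt(B(6, -4)*l((-5 + 1)**2) + 43228) = sqrt((5 + 6 - 1*(-4))*12 + 43228) = sqrt((5 + 6 + 4)*12 + 43228) = sqrt(15*12 + 43228) = sqrt(180 + 43228) = sqrt(43408) = 4*sqrt(2713)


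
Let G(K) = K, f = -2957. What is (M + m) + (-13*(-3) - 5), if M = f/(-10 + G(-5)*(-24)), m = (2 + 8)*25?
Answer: 28283/110 ≈ 257.12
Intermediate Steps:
m = 250 (m = 10*25 = 250)
M = -2957/110 (M = -2957/(-10 - 5*(-24)) = -2957/(-10 + 120) = -2957/110 ≈ -26.882)
(M + m) + (-13*(-3) - 5) = (-2957/110 + 250) + (-13*(-3) - 5) = 24543/110 + (39 - 5) = 24543/110 + 34 = 28283/110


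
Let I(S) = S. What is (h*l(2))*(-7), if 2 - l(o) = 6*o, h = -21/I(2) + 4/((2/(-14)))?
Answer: -2695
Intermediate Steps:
h = -77/2 (h = -21/2 + 4/((2/(-14))) = -21*½ + 4/((2*(-1/14))) = -21/2 + 4/(-⅐) = -21/2 + 4*(-7) = -21/2 - 28 = -77/2 ≈ -38.500)
l(o) = 2 - 6*o
(h*l(2))*(-7) = -77*(2 - 6*2)/2*(-7) = -77*(2 - 12)/2*(-7) = -77/2*(-10)*(-7) = 385*(-7) = -2695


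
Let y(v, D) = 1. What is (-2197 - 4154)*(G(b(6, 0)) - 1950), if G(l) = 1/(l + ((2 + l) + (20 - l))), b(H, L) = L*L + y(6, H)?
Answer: 284835999/23 ≈ 1.2384e+7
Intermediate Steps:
b(H, L) = 1 + L² (b(H, L) = L*L + 1 = L² + 1 = 1 + L²)
G(l) = 1/(22 + l) (G(l) = 1/(l + 22) = 1/(22 + l))
(-2197 - 4154)*(G(b(6, 0)) - 1950) = (-2197 - 4154)*(1/(22 + (1 + 0²)) - 1950) = -6351*(1/(22 + (1 + 0)) - 1950) = -6351*(1/(22 + 1) - 1950) = -6351*(1/23 - 1950) = -6351*(-44849/23) = 284835999/23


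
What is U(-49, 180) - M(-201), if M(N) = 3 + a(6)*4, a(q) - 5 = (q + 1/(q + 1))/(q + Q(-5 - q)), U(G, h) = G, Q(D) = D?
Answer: -2348/35 ≈ -67.086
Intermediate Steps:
a(q) = 5 - q/5 - 1/(5*(1 + q)) (a(q) = 5 + (q + 1/(q + 1))/(q + (-5 - q)) = 5 + (q + 1/(1 + q))/(-5) = 5 + (q + 1/(1 + q))*(-⅕) = 5 + (-q/5 - 1/(5*(1 + q))) = 5 - q/5 - 1/(5*(1 + q)))
M(N) = 633/35 (M(N) = 3 + ((24 - 1*6² + 24*6)/(5*(1 + 6)))*4 = 3 + ((⅕)*(24 - 1*36 + 144)/7)*4 = 3 + ((⅕)*(⅐)*(24 - 36 + 144))*4 = 3 + ((⅕)*(⅐)*132)*4 = 3 + (132/35)*4 = 3 + 528/35 = 633/35)
U(-49, 180) - M(-201) = -49 - 1*633/35 = -49 - 633/35 = -2348/35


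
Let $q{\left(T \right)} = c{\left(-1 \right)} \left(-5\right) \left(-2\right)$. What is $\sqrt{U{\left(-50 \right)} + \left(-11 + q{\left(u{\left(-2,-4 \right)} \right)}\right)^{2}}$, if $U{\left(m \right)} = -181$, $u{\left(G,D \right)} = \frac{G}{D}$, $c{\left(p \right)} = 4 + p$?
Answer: $6 \sqrt{5} \approx 13.416$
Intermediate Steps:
$q{\left(T \right)} = 30$ ($q{\left(T \right)} = \left(4 - 1\right) \left(-5\right) \left(-2\right) = 3 \left(-5\right) \left(-2\right) = \left(-15\right) \left(-2\right) = 30$)
$\sqrt{U{\left(-50 \right)} + \left(-11 + q{\left(u{\left(-2,-4 \right)} \right)}\right)^{2}} = \sqrt{-181 + \left(-11 + 30\right)^{2}} = \sqrt{-181 + 19^{2}} = \sqrt{-181 + 361} = \sqrt{180} = 6 \sqrt{5}$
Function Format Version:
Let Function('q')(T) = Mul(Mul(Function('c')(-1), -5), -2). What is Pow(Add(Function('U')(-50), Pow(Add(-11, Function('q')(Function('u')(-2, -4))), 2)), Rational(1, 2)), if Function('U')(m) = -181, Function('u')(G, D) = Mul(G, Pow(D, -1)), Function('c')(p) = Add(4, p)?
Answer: Mul(6, Pow(5, Rational(1, 2))) ≈ 13.416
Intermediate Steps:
Function('q')(T) = 30 (Function('q')(T) = Mul(Mul(Add(4, -1), -5), -2) = Mul(Mul(3, -5), -2) = Mul(-15, -2) = 30)
Pow(Add(Function('U')(-50), Pow(Add(-11, Function('q')(Function('u')(-2, -4))), 2)), Rational(1, 2)) = Pow(Add(-181, Pow(Add(-11, 30), 2)), Rational(1, 2)) = Pow(Add(-181, Pow(19, 2)), Rational(1, 2)) = Pow(Add(-181, 361), Rational(1, 2)) = Pow(180, Rational(1, 2)) = Mul(6, Pow(5, Rational(1, 2)))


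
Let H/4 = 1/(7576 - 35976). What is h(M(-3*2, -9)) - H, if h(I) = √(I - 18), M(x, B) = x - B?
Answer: 1/7100 + I*√15 ≈ 0.00014085 + 3.873*I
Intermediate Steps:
h(I) = √(-18 + I)
H = -1/7100 (H = 4/(7576 - 35976) = 4/(-28400) = 4*(-1/28400) = -1/7100 ≈ -0.00014085)
h(M(-3*2, -9)) - H = √(-18 + (-3*2 - 1*(-9))) - 1*(-1/7100) = √(-18 + (-6 + 9)) + 1/7100 = √(-18 + 3) + 1/7100 = √(-15) + 1/7100 = I*√15 + 1/7100 = 1/7100 + I*√15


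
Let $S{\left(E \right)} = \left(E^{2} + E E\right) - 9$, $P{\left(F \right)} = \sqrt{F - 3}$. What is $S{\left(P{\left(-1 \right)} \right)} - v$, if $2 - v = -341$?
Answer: $-360$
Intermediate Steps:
$v = 343$ ($v = 2 - -341 = 2 + 341 = 343$)
$P{\left(F \right)} = \sqrt{-3 + F}$
$S{\left(E \right)} = -9 + 2 E^{2}$ ($S{\left(E \right)} = \left(E^{2} + E^{2}\right) - 9 = 2 E^{2} - 9 = -9 + 2 E^{2}$)
$S{\left(P{\left(-1 \right)} \right)} - v = \left(-9 + 2 \left(\sqrt{-3 - 1}\right)^{2}\right) - 343 = \left(-9 + 2 \left(\sqrt{-4}\right)^{2}\right) - 343 = \left(-9 + 2 \left(2 i\right)^{2}\right) - 343 = \left(-9 + 2 \left(-4\right)\right) - 343 = \left(-9 - 8\right) - 343 = -17 - 343 = -360$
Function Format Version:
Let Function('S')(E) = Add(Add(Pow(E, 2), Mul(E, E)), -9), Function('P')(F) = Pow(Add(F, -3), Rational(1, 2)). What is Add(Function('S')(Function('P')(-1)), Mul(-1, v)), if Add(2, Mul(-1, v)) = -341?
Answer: -360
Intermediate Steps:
v = 343 (v = Add(2, Mul(-1, -341)) = Add(2, 341) = 343)
Function('P')(F) = Pow(Add(-3, F), Rational(1, 2))
Function('S')(E) = Add(-9, Mul(2, Pow(E, 2))) (Function('S')(E) = Add(Add(Pow(E, 2), Pow(E, 2)), -9) = Add(Mul(2, Pow(E, 2)), -9) = Add(-9, Mul(2, Pow(E, 2))))
Add(Function('S')(Function('P')(-1)), Mul(-1, v)) = Add(Add(-9, Mul(2, Pow(Pow(Add(-3, -1), Rational(1, 2)), 2))), Mul(-1, 343)) = Add(Add(-9, Mul(2, Pow(Pow(-4, Rational(1, 2)), 2))), -343) = Add(Add(-9, Mul(2, Pow(Mul(2, I), 2))), -343) = Add(Add(-9, Mul(2, -4)), -343) = Add(Add(-9, -8), -343) = Add(-17, -343) = -360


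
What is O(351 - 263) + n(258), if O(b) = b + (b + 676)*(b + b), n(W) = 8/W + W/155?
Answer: 2690401142/19995 ≈ 1.3455e+5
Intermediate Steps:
n(W) = 8/W + W/155 (n(W) = 8/W + W*(1/155) = 8/W + W/155)
O(b) = b + 2*b*(676 + b) (O(b) = b + (676 + b)*(2*b) = b + 2*b*(676 + b))
O(351 - 263) + n(258) = (351 - 263)*(1353 + 2*(351 - 263)) + (8/258 + (1/155)*258) = 88*(1353 + 2*88) + (8*(1/258) + 258/155) = 88*(1353 + 176) + (4/129 + 258/155) = 88*1529 + 33902/19995 = 134552 + 33902/19995 = 2690401142/19995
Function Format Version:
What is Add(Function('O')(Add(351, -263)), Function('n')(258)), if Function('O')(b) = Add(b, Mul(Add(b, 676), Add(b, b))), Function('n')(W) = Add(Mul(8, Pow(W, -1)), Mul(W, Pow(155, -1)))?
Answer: Rational(2690401142, 19995) ≈ 1.3455e+5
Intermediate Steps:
Function('n')(W) = Add(Mul(8, Pow(W, -1)), Mul(Rational(1, 155), W)) (Function('n')(W) = Add(Mul(8, Pow(W, -1)), Mul(W, Rational(1, 155))) = Add(Mul(8, Pow(W, -1)), Mul(Rational(1, 155), W)))
Function('O')(b) = Add(b, Mul(2, b, Add(676, b))) (Function('O')(b) = Add(b, Mul(Add(676, b), Mul(2, b))) = Add(b, Mul(2, b, Add(676, b))))
Add(Function('O')(Add(351, -263)), Function('n')(258)) = Add(Mul(Add(351, -263), Add(1353, Mul(2, Add(351, -263)))), Add(Mul(8, Pow(258, -1)), Mul(Rational(1, 155), 258))) = Add(Mul(88, Add(1353, Mul(2, 88))), Add(Mul(8, Rational(1, 258)), Rational(258, 155))) = Add(Mul(88, Add(1353, 176)), Add(Rational(4, 129), Rational(258, 155))) = Add(Mul(88, 1529), Rational(33902, 19995)) = Add(134552, Rational(33902, 19995)) = Rational(2690401142, 19995)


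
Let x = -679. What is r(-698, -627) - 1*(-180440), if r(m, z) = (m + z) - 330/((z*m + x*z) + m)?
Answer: 154519106985/862681 ≈ 1.7912e+5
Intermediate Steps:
r(m, z) = m + z - 330/(m - 679*z + m*z) (r(m, z) = (m + z) - 330/((z*m - 679*z) + m) = (m + z) - 330/((m*z - 679*z) + m) = (m + z) - 330/((-679*z + m*z) + m) = (m + z) - 330/(m - 679*z + m*z) = m + z - 330/(m - 679*z + m*z))
r(-698, -627) - 1*(-180440) = (-330 + (-698)**2 - 679*(-627)**2 - 698*(-627)**2 - 627*(-698)**2 - 678*(-698)*(-627))/(-698 - 679*(-627) - 698*(-627)) - 1*(-180440) = (-330 + 487204 - 679*393129 - 698*393129 - 627*487204 - 296723988)/(-698 + 425733 + 437646) + 180440 = (-330 + 487204 - 266934591 - 274404042 - 305476908 - 296723988)/862681 + 180440 = (1/862681)*(-1143052655) + 180440 = -1143052655/862681 + 180440 = 154519106985/862681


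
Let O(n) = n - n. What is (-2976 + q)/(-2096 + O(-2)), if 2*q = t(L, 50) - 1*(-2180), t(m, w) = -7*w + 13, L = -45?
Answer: 4109/4192 ≈ 0.98020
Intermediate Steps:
O(n) = 0
t(m, w) = 13 - 7*w
q = 1843/2 (q = ((13 - 7*50) - 1*(-2180))/2 = ((13 - 350) + 2180)/2 = (-337 + 2180)/2 = (1/2)*1843 = 1843/2 ≈ 921.50)
(-2976 + q)/(-2096 + O(-2)) = (-2976 + 1843/2)/(-2096 + 0) = -4109/2/(-2096) = -4109/2*(-1/2096) = 4109/4192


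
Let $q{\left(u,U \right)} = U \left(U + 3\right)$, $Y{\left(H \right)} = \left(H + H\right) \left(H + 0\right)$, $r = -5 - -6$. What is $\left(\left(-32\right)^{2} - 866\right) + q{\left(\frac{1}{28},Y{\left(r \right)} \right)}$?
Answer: $168$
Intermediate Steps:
$r = 1$ ($r = -5 + 6 = 1$)
$Y{\left(H \right)} = 2 H^{2}$ ($Y{\left(H \right)} = 2 H H = 2 H^{2}$)
$q{\left(u,U \right)} = U \left(3 + U\right)$
$\left(\left(-32\right)^{2} - 866\right) + q{\left(\frac{1}{28},Y{\left(r \right)} \right)} = \left(\left(-32\right)^{2} - 866\right) + 2 \cdot 1^{2} \left(3 + 2 \cdot 1^{2}\right) = \left(1024 - 866\right) + 2 \cdot 1 \left(3 + 2 \cdot 1\right) = 158 + 2 \left(3 + 2\right) = 158 + 2 \cdot 5 = 158 + 10 = 168$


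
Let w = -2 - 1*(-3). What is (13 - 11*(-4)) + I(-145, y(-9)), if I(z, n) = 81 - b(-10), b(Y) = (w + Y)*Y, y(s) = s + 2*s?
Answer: 48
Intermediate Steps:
w = 1 (w = -2 + 3 = 1)
y(s) = 3*s
b(Y) = Y*(1 + Y) (b(Y) = (1 + Y)*Y = Y*(1 + Y))
I(z, n) = -9 (I(z, n) = 81 - (-10)*(1 - 10) = 81 - (-10)*(-9) = 81 - 1*90 = 81 - 90 = -9)
(13 - 11*(-4)) + I(-145, y(-9)) = (13 - 11*(-4)) - 9 = (13 + 44) - 9 = 57 - 9 = 48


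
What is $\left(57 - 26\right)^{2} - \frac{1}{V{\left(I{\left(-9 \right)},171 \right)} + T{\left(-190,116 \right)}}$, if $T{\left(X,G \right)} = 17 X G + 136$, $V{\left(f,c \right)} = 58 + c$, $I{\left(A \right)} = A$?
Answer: $\frac{359716716}{374315} \approx 961.0$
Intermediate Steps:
$T{\left(X,G \right)} = 136 + 17 G X$ ($T{\left(X,G \right)} = 17 G X + 136 = 136 + 17 G X$)
$\left(57 - 26\right)^{2} - \frac{1}{V{\left(I{\left(-9 \right)},171 \right)} + T{\left(-190,116 \right)}} = \left(57 - 26\right)^{2} - \frac{1}{\left(58 + 171\right) + \left(136 + 17 \cdot 116 \left(-190\right)\right)} = 31^{2} - \frac{1}{229 + \left(136 - 374680\right)} = 961 - \frac{1}{229 - 374544} = 961 - \frac{1}{-374315} = 961 - - \frac{1}{374315} = 961 + \frac{1}{374315} = \frac{359716716}{374315}$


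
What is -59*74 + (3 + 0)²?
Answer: -4357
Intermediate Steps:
-59*74 + (3 + 0)² = -4366 + 3² = -4366 + 9 = -4357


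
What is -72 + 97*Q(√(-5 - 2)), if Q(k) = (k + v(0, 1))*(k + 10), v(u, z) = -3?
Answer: -3661 + 679*I*√7 ≈ -3661.0 + 1796.5*I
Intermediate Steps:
Q(k) = (-3 + k)*(10 + k) (Q(k) = (k - 3)*(k + 10) = (-3 + k)*(10 + k))
-72 + 97*Q(√(-5 - 2)) = -72 + 97*(-30 + (√(-5 - 2))² + 7*√(-5 - 2)) = -72 + 97*(-30 + (√(-7))² + 7*√(-7)) = -72 + 97*(-30 + (I*√7)² + 7*(I*√7)) = -72 + 97*(-30 - 7 + 7*I*√7) = -72 + 97*(-37 + 7*I*√7) = -72 + (-3589 + 679*I*√7) = -3661 + 679*I*√7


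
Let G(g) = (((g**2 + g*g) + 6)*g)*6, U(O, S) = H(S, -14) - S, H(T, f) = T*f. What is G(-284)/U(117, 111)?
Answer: 91628624/555 ≈ 1.6510e+5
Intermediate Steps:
U(O, S) = -15*S (U(O, S) = S*(-14) - S = -14*S - S = -15*S)
G(g) = 6*g*(6 + 2*g**2) (G(g) = (((g**2 + g**2) + 6)*g)*6 = ((2*g**2 + 6)*g)*6 = ((6 + 2*g**2)*g)*6 = (g*(6 + 2*g**2))*6 = 6*g*(6 + 2*g**2))
G(-284)/U(117, 111) = (12*(-284)*(3 + (-284)**2))/((-15*111)) = (12*(-284)*(3 + 80656))/(-1665) = (12*(-284)*80659)*(-1/1665) = -274885872*(-1/1665) = 91628624/555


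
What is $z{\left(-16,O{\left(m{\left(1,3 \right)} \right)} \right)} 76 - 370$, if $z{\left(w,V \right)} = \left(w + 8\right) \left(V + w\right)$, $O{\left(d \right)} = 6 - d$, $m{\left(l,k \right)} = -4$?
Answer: $3278$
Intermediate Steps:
$z{\left(w,V \right)} = \left(8 + w\right) \left(V + w\right)$
$z{\left(-16,O{\left(m{\left(1,3 \right)} \right)} \right)} 76 - 370 = \left(\left(-16\right)^{2} + 8 \left(6 - -4\right) + 8 \left(-16\right) + \left(6 - -4\right) \left(-16\right)\right) 76 - 370 = \left(256 + 8 \left(6 + 4\right) - 128 + \left(6 + 4\right) \left(-16\right)\right) 76 - 370 = \left(256 + 8 \cdot 10 - 128 + 10 \left(-16\right)\right) 76 - 370 = \left(256 + 80 - 128 - 160\right) 76 - 370 = 48 \cdot 76 - 370 = 3648 - 370 = 3278$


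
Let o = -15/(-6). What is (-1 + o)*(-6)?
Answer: -9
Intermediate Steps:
o = 5/2 (o = -15*(-⅙) = 5/2 ≈ 2.5000)
(-1 + o)*(-6) = (-1 + 5/2)*(-6) = (3/2)*(-6) = -9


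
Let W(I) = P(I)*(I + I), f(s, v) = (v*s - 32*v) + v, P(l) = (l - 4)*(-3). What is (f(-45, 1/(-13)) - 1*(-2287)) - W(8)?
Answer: 32303/13 ≈ 2484.8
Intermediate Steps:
P(l) = 12 - 3*l (P(l) = (-4 + l)*(-3) = 12 - 3*l)
f(s, v) = -31*v + s*v (f(s, v) = (s*v - 32*v) + v = (-32*v + s*v) + v = -31*v + s*v)
W(I) = 2*I*(12 - 3*I) (W(I) = (12 - 3*I)*(I + I) = (12 - 3*I)*(2*I) = 2*I*(12 - 3*I))
(f(-45, 1/(-13)) - 1*(-2287)) - W(8) = ((-31 - 45)/(-13) - 1*(-2287)) - 6*8*(4 - 1*8) = (-1/13*(-76) + 2287) - 6*8*(4 - 8) = (76/13 + 2287) - 6*8*(-4) = 29807/13 - 1*(-192) = 29807/13 + 192 = 32303/13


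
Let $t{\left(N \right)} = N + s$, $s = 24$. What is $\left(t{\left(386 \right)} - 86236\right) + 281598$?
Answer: $195772$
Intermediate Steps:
$t{\left(N \right)} = 24 + N$ ($t{\left(N \right)} = N + 24 = 24 + N$)
$\left(t{\left(386 \right)} - 86236\right) + 281598 = \left(\left(24 + 386\right) - 86236\right) + 281598 = \left(410 - 86236\right) + 281598 = -85826 + 281598 = 195772$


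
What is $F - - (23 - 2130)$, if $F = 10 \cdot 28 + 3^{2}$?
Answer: $-1818$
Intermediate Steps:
$F = 289$ ($F = 280 + 9 = 289$)
$F - - (23 - 2130) = 289 - - (23 - 2130) = 289 - \left(-1\right) \left(-2107\right) = 289 - 2107 = -1818$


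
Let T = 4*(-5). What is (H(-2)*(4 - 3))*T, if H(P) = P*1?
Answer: 40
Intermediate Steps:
H(P) = P
T = -20
(H(-2)*(4 - 3))*T = -2*(4 - 3)*(-20) = -2*1*(-20) = -2*(-20) = 40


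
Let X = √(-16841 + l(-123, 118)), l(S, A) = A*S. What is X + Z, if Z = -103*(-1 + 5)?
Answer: -412 + I*√31355 ≈ -412.0 + 177.07*I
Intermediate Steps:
Z = -412 (Z = -103*4 = -412)
X = I*√31355 (X = √(-16841 + 118*(-123)) = √(-16841 - 14514) = √(-31355) = I*√31355 ≈ 177.07*I)
X + Z = I*√31355 - 412 = -412 + I*√31355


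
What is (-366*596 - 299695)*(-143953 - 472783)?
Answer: 319365019616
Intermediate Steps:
(-366*596 - 299695)*(-143953 - 472783) = (-218136 - 299695)*(-616736) = -517831*(-616736) = 319365019616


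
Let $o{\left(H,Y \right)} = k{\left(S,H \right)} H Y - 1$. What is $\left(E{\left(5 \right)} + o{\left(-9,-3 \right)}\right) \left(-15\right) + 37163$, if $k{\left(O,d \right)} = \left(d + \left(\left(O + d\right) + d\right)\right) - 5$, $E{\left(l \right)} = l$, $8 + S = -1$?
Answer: $53708$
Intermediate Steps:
$S = -9$ ($S = -8 - 1 = -9$)
$k{\left(O,d \right)} = -5 + O + 3 d$ ($k{\left(O,d \right)} = \left(d + \left(O + 2 d\right)\right) - 5 = \left(O + 3 d\right) - 5 = -5 + O + 3 d$)
$o{\left(H,Y \right)} = -1 + H Y \left(-14 + 3 H\right)$ ($o{\left(H,Y \right)} = \left(-5 - 9 + 3 H\right) H Y - 1 = \left(-14 + 3 H\right) H Y - 1 = H \left(-14 + 3 H\right) Y - 1 = H Y \left(-14 + 3 H\right) - 1 = -1 + H Y \left(-14 + 3 H\right)$)
$\left(E{\left(5 \right)} + o{\left(-9,-3 \right)}\right) \left(-15\right) + 37163 = \left(5 - \left(1 - 27 \left(-14 + 3 \left(-9\right)\right)\right)\right) \left(-15\right) + 37163 = \left(5 - \left(1 - 27 \left(-14 - 27\right)\right)\right) \left(-15\right) + 37163 = \left(5 - \left(1 - -1107\right)\right) \left(-15\right) + 37163 = \left(5 - 1108\right) \left(-15\right) + 37163 = \left(-1103\right) \left(-15\right) + 37163 = 16545 + 37163 = 53708$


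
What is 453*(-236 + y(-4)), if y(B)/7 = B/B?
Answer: -103737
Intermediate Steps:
y(B) = 7 (y(B) = 7*(B/B) = 7*1 = 7)
453*(-236 + y(-4)) = 453*(-236 + 7) = 453*(-229) = -103737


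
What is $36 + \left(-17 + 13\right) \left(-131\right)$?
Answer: $560$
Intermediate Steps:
$36 + \left(-17 + 13\right) \left(-131\right) = 36 - -524 = 36 + 524 = 560$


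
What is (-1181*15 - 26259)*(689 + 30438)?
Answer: -1368778698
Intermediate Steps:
(-1181*15 - 26259)*(689 + 30438) = (-17715 - 26259)*31127 = -43974*31127 = -1368778698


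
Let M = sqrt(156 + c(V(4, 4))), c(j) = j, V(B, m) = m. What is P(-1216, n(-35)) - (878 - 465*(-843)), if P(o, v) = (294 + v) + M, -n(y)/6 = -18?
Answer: -392471 + 4*sqrt(10) ≈ -3.9246e+5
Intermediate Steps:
M = 4*sqrt(10) (M = sqrt(156 + 4) = sqrt(160) = 4*sqrt(10) ≈ 12.649)
n(y) = 108 (n(y) = -6*(-18) = 108)
P(o, v) = 294 + v + 4*sqrt(10) (P(o, v) = (294 + v) + 4*sqrt(10) = 294 + v + 4*sqrt(10))
P(-1216, n(-35)) - (878 - 465*(-843)) = (294 + 108 + 4*sqrt(10)) - (878 - 465*(-843)) = (402 + 4*sqrt(10)) - (878 + 391995) = (402 + 4*sqrt(10)) - 1*392873 = (402 + 4*sqrt(10)) - 392873 = -392471 + 4*sqrt(10)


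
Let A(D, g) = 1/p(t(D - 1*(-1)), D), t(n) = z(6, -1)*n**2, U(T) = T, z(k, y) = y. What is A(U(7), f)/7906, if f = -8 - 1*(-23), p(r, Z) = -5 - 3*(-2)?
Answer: 1/7906 ≈ 0.00012649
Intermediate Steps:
t(n) = -n**2
p(r, Z) = 1 (p(r, Z) = -5 + 6 = 1)
f = 15 (f = -8 + 23 = 15)
A(D, g) = 1 (A(D, g) = 1/1 = 1)
A(U(7), f)/7906 = 1/7906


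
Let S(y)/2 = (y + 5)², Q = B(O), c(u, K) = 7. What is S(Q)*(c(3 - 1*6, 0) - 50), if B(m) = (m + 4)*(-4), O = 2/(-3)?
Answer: -53750/9 ≈ -5972.2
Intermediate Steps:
O = -⅔ (O = 2*(-⅓) = -⅔ ≈ -0.66667)
B(m) = -16 - 4*m (B(m) = (4 + m)*(-4) = -16 - 4*m)
Q = -40/3 (Q = -16 - 4*(-⅔) = -16 + 8/3 = -40/3 ≈ -13.333)
S(y) = 2*(5 + y)² (S(y) = 2*(y + 5)² = 2*(5 + y)²)
S(Q)*(c(3 - 1*6, 0) - 50) = (2*(5 - 40/3)²)*(7 - 50) = (2*(-25/3)²)*(-43) = (2*(625/9))*(-43) = (1250/9)*(-43) = -53750/9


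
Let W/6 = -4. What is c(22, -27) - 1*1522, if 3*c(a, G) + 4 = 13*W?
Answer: -4882/3 ≈ -1627.3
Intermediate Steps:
W = -24 (W = 6*(-4) = -24)
c(a, G) = -316/3 (c(a, G) = -4/3 + (13*(-24))/3 = -4/3 + (⅓)*(-312) = -4/3 - 104 = -316/3)
c(22, -27) - 1*1522 = -316/3 - 1*1522 = -316/3 - 1522 = -4882/3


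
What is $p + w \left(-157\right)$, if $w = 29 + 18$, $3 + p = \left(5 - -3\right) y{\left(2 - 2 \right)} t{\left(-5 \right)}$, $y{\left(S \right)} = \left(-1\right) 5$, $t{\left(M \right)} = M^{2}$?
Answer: $-8382$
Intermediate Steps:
$y{\left(S \right)} = -5$
$p = -1003$ ($p = -3 + \left(5 - -3\right) \left(-5\right) \left(-5\right)^{2} = -3 + \left(5 + 3\right) \left(-5\right) 25 = -3 + 8 \left(-5\right) 25 = -3 - 1000 = -1003$)
$w = 47$
$p + w \left(-157\right) = -1003 + 47 \left(-157\right) = -1003 - 7379 = -8382$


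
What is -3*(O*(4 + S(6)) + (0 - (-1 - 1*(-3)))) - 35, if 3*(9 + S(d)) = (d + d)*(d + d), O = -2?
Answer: 229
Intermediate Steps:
S(d) = -9 + 4*d²/3 (S(d) = -9 + ((d + d)*(d + d))/3 = -9 + ((2*d)*(2*d))/3 = -9 + (4*d²)/3 = -9 + 4*d²/3)
-3*(O*(4 + S(6)) + (0 - (-1 - 1*(-3)))) - 35 = -3*(-2*(4 + (-9 + (4/3)*6²)) + (0 - (-1 - 1*(-3)))) - 35 = -3*(-2*(4 + (-9 + (4/3)*36)) + (0 - (-1 + 3))) - 35 = -3*(-2*(4 + (-9 + 48)) + (0 - 1*2)) - 35 = -3*(-2*(4 + 39) + (0 - 2)) - 35 = -3*(-2*43 - 2) - 35 = -3*(-86 - 2) - 35 = -3*(-88) - 35 = 264 - 35 = 229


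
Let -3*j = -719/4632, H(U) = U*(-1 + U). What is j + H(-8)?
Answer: 1001231/13896 ≈ 72.052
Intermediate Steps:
j = 719/13896 (j = -(-719)/(3*4632) = -⅓*(-719/4632) = 719/13896 ≈ 0.051741)
j + H(-8) = 719/13896 - 8*(-1 - 8) = 719/13896 - 8*(-9) = 719/13896 + 72 = 1001231/13896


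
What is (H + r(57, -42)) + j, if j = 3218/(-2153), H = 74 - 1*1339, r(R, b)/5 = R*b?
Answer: -28498173/2153 ≈ -13237.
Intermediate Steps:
r(R, b) = 5*R*b (r(R, b) = 5*(R*b) = 5*R*b)
H = -1265 (H = 74 - 1339 = -1265)
j = -3218/2153 (j = 3218*(-1/2153) = -3218/2153 ≈ -1.4947)
(H + r(57, -42)) + j = (-1265 + 5*57*(-42)) - 3218/2153 = (-1265 - 11970) - 3218/2153 = -13235 - 3218/2153 = -28498173/2153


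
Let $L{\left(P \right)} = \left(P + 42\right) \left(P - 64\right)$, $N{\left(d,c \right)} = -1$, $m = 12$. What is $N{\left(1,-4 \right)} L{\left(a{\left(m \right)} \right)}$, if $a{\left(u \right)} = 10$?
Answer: $2808$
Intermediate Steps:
$L{\left(P \right)} = \left(-64 + P\right) \left(42 + P\right)$ ($L{\left(P \right)} = \left(42 + P\right) \left(-64 + P\right) = \left(-64 + P\right) \left(42 + P\right)$)
$N{\left(1,-4 \right)} L{\left(a{\left(m \right)} \right)} = - (-2688 + 10^{2} - 220) = - (-2688 + 100 - 220) = \left(-1\right) \left(-2808\right) = 2808$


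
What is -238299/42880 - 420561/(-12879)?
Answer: 1662733651/61361280 ≈ 27.097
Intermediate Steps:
-238299/42880 - 420561/(-12879) = -238299*1/42880 - 420561*(-1/12879) = -238299/42880 + 46729/1431 = 1662733651/61361280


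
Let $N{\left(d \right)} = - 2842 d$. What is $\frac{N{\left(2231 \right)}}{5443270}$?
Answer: $- \frac{452893}{388805} \approx -1.1648$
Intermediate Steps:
$\frac{N{\left(2231 \right)}}{5443270} = \frac{\left(-2842\right) 2231}{5443270} = \left(-6340502\right) \frac{1}{5443270} = - \frac{452893}{388805}$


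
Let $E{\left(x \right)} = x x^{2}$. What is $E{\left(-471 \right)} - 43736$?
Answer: $-104530847$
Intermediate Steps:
$E{\left(x \right)} = x^{3}$
$E{\left(-471 \right)} - 43736 = \left(-471\right)^{3} - 43736 = -104487111 - 43736 = -104530847$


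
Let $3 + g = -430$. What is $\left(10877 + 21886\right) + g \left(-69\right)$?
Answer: $62640$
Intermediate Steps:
$g = -433$ ($g = -3 - 430 = -433$)
$\left(10877 + 21886\right) + g \left(-69\right) = \left(10877 + 21886\right) - -29877 = 32763 + 29877 = 62640$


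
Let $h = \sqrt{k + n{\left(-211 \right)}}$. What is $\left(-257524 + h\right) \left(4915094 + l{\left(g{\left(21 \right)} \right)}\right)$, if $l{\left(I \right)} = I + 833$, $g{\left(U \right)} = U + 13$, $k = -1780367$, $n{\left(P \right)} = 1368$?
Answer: $-1265977940564 + 4915961 i \sqrt{1778999} \approx -1.266 \cdot 10^{12} + 6.5569 \cdot 10^{9} i$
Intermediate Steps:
$h = i \sqrt{1778999}$ ($h = \sqrt{-1780367 + 1368} = \sqrt{-1778999} = i \sqrt{1778999} \approx 1333.8 i$)
$g{\left(U \right)} = 13 + U$
$l{\left(I \right)} = 833 + I$
$\left(-257524 + h\right) \left(4915094 + l{\left(g{\left(21 \right)} \right)}\right) = \left(-257524 + i \sqrt{1778999}\right) \left(4915094 + \left(833 + \left(13 + 21\right)\right)\right) = \left(-257524 + i \sqrt{1778999}\right) \left(4915094 + \left(833 + 34\right)\right) = \left(-257524 + i \sqrt{1778999}\right) \left(4915094 + 867\right) = \left(-257524 + i \sqrt{1778999}\right) 4915961 = -1265977940564 + 4915961 i \sqrt{1778999}$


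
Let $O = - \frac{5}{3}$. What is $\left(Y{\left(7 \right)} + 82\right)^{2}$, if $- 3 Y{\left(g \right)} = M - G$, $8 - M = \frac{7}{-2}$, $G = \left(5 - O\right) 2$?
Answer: $\frac{2211169}{324} \approx 6824.6$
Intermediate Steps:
$O = - \frac{5}{3}$ ($O = \left(-5\right) \frac{1}{3} = - \frac{5}{3} \approx -1.6667$)
$G = \frac{40}{3}$ ($G = \left(5 - - \frac{5}{3}\right) 2 = \left(5 + \frac{5}{3}\right) 2 = \frac{20}{3} \cdot 2 = \frac{40}{3} \approx 13.333$)
$M = \frac{23}{2}$ ($M = 8 - \frac{7}{-2} = 8 - 7 \left(- \frac{1}{2}\right) = 8 - - \frac{7}{2} = 8 + \frac{7}{2} = \frac{23}{2} \approx 11.5$)
$Y{\left(g \right)} = \frac{11}{18}$ ($Y{\left(g \right)} = - \frac{\frac{23}{2} - \frac{40}{3}}{3} = \left(- \frac{1}{3}\right) \left(- \frac{11}{6}\right) = \frac{11}{18}$)
$\left(Y{\left(7 \right)} + 82\right)^{2} = \left(\frac{11}{18} + 82\right)^{2} = \left(\frac{1487}{18}\right)^{2} = \frac{2211169}{324}$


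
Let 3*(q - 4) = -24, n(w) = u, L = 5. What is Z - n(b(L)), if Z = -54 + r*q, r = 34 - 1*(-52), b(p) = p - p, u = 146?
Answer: -544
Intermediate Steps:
b(p) = 0
n(w) = 146
r = 86 (r = 34 + 52 = 86)
q = -4 (q = 4 + (⅓)*(-24) = 4 - 8 = -4)
Z = -398 (Z = -54 + 86*(-4) = -54 - 344 = -398)
Z - n(b(L)) = -398 - 1*146 = -398 - 146 = -544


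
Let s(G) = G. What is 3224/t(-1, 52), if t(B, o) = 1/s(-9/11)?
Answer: -29016/11 ≈ -2637.8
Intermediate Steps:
t(B, o) = -11/9 (t(B, o) = 1/(-9/11) = -11/9)
3224/t(-1, 52) = 3224/(-11/9) = 3224*(-9/11) = -29016/11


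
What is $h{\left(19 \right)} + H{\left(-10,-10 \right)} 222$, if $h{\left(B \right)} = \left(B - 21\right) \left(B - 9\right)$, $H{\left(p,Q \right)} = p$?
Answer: $-2240$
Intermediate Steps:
$h{\left(B \right)} = \left(-21 + B\right) \left(-9 + B\right)$
$h{\left(19 \right)} + H{\left(-10,-10 \right)} 222 = \left(189 + 19^{2} - 570\right) - 2220 = \left(189 + 361 - 570\right) - 2220 = -20 - 2220 = -2240$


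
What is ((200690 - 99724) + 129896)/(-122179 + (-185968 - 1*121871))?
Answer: -115431/215009 ≈ -0.53687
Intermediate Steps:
((200690 - 99724) + 129896)/(-122179 + (-185968 - 1*121871)) = (100966 + 129896)/(-122179 + (-185968 - 121871)) = 230862/(-122179 - 307839) = 230862/(-430018) = 230862*(-1/430018) = -115431/215009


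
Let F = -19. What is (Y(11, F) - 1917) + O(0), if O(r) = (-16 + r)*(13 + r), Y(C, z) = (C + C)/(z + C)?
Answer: -8511/4 ≈ -2127.8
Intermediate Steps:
Y(C, z) = 2*C/(C + z) (Y(C, z) = (2*C)/(C + z) = 2*C/(C + z))
(Y(11, F) - 1917) + O(0) = (2*11/(11 - 19) - 1917) + (-208 + 0² - 3*0) = (2*11/(-8) - 1917) + (-208 + 0 + 0) = (2*11*(-⅛) - 1917) - 208 = (-11/4 - 1917) - 208 = -7679/4 - 208 = -8511/4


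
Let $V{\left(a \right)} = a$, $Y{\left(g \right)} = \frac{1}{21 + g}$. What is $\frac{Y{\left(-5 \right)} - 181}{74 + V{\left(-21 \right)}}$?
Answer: $- \frac{2895}{848} \approx -3.4139$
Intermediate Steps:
$\frac{Y{\left(-5 \right)} - 181}{74 + V{\left(-21 \right)}} = \frac{\frac{1}{21 - 5} - 181}{74 - 21} = \frac{\frac{1}{16} - 181}{53} = \left(\frac{1}{16} - 181\right) \frac{1}{53} = \left(- \frac{2895}{16}\right) \frac{1}{53} = - \frac{2895}{848}$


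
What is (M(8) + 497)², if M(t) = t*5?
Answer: 288369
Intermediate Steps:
M(t) = 5*t
(M(8) + 497)² = (5*8 + 497)² = (40 + 497)² = 537² = 288369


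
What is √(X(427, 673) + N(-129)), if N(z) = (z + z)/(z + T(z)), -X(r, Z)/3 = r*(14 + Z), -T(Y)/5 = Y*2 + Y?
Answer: I*√43122310/7 ≈ 938.11*I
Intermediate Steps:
T(Y) = -15*Y (T(Y) = -5*(Y*2 + Y) = -5*(2*Y + Y) = -15*Y)
X(r, Z) = -3*r*(14 + Z)
N(z) = -⅐ (N(z) = (z + z)/(z - 15*z) = (2*z)/((-14*z)) = (2*z)*(-1/(14*z)) = -⅐)
√(X(427, 673) + N(-129)) = √(-3*427*(14 + 673) - ⅐) = √(-3*427*687 - ⅐) = √(-880047 - ⅐) = √(-6160330/7) = I*√43122310/7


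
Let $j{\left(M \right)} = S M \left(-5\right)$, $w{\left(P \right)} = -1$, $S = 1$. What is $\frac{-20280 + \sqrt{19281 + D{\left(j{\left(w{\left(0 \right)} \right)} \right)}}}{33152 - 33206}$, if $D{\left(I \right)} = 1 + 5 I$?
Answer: $\frac{3380}{9} - \frac{\sqrt{19307}}{54} \approx 372.98$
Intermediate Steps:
$j{\left(M \right)} = - 5 M$ ($j{\left(M \right)} = 1 M \left(-5\right) = M \left(-5\right) = - 5 M$)
$\frac{-20280 + \sqrt{19281 + D{\left(j{\left(w{\left(0 \right)} \right)} \right)}}}{33152 - 33206} = \frac{-20280 + \sqrt{19281 + \left(1 + 5 \left(\left(-5\right) \left(-1\right)\right)\right)}}{33152 - 33206} = \frac{-20280 + \sqrt{19281 + \left(1 + 5 \cdot 5\right)}}{-54} = \left(-20280 + \sqrt{19281 + \left(1 + 25\right)}\right) \left(- \frac{1}{54}\right) = \left(-20280 + \sqrt{19281 + 26}\right) \left(- \frac{1}{54}\right) = \left(-20280 + \sqrt{19307}\right) \left(- \frac{1}{54}\right) = \frac{3380}{9} - \frac{\sqrt{19307}}{54}$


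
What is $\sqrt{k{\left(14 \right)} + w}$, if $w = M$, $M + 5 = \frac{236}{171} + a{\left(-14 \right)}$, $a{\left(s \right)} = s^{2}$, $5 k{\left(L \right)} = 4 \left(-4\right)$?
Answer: $\frac{7 \sqrt{313595}}{285} \approx 13.754$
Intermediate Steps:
$k{\left(L \right)} = - \frac{16}{5}$ ($k{\left(L \right)} = \frac{4 \left(-4\right)}{5} = \frac{1}{5} \left(-16\right) = - \frac{16}{5}$)
$M = \frac{32897}{171}$ ($M = -5 + \left(\frac{236}{171} + \left(-14\right)^{2}\right) = -5 + \left(236 \cdot \frac{1}{171} + 196\right) = -5 + \left(\frac{236}{171} + 196\right) = -5 + \frac{33752}{171} = \frac{32897}{171} \approx 192.38$)
$w = \frac{32897}{171} \approx 192.38$
$\sqrt{k{\left(14 \right)} + w} = \sqrt{- \frac{16}{5} + \frac{32897}{171}} = \sqrt{\frac{161749}{855}} = \frac{7 \sqrt{313595}}{285}$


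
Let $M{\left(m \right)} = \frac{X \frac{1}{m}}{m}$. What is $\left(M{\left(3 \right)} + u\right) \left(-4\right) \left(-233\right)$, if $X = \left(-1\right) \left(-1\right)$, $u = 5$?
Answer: $\frac{42872}{9} \approx 4763.6$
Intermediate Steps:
$X = 1$
$M{\left(m \right)} = \frac{1}{m^{2}}$ ($M{\left(m \right)} = \frac{1 \frac{1}{m}}{m} = \frac{1}{m m} = \frac{1}{m^{2}}$)
$\left(M{\left(3 \right)} + u\right) \left(-4\right) \left(-233\right) = \left(\frac{1}{9} + 5\right) \left(-4\right) \left(-233\right) = \frac{46}{9} \left(-4\right) \left(-233\right) = \left(- \frac{184}{9}\right) \left(-233\right) = \frac{42872}{9}$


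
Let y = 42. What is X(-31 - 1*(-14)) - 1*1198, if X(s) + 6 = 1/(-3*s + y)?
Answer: -111971/93 ≈ -1204.0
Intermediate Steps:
X(s) = -6 + 1/(42 - 3*s) (X(s) = -6 + 1/(-3*s + 42) = -6 + 1/(42 - 3*s))
X(-31 - 1*(-14)) - 1*1198 = (251 - 18*(-31 - 1*(-14)))/(3*(-14 + (-31 - 1*(-14)))) - 1*1198 = (251 - 18*(-31 + 14))/(3*(-14 + (-31 + 14))) - 1198 = (251 - 18*(-17))/(3*(-14 - 17)) - 1198 = (1/3)*(251 + 306)/(-31) - 1198 = (1/3)*(-1/31)*557 - 1198 = -557/93 - 1198 = -111971/93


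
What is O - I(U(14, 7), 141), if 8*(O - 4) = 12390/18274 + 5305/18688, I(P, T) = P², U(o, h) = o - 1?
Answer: -225228733975/1366018048 ≈ -164.88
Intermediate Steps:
U(o, h) = -1 + o
O = 5628316137/1366018048 (O = 4 + (12390/18274 + 5305/18688)/8 = 4 + (12390*(1/18274) + 5305*(1/18688))/8 = 4 + (6195/9137 + 5305/18688)/8 = 4 + (⅛)*(164243945/170752256) = 4 + 164243945/1366018048 = 5628316137/1366018048 ≈ 4.1202)
O - I(U(14, 7), 141) = 5628316137/1366018048 - (-1 + 14)² = 5628316137/1366018048 - 1*13² = 5628316137/1366018048 - 1*169 = 5628316137/1366018048 - 169 = -225228733975/1366018048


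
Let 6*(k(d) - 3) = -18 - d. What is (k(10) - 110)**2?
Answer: 112225/9 ≈ 12469.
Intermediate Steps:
k(d) = -d/6 (k(d) = 3 + (-18 - d)/6 = 3 + (-3 - d/6) = -d/6)
(k(10) - 110)**2 = (-1/6*10 - 110)**2 = (-5/3 - 110)**2 = (-335/3)**2 = 112225/9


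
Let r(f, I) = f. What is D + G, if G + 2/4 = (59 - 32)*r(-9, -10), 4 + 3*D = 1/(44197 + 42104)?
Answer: -126776167/517806 ≈ -244.83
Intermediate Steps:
D = -345203/258903 (D = -4/3 + 1/(3*(44197 + 42104)) = -4/3 + (⅓)/86301 = -4/3 + (⅓)*(1/86301) = -4/3 + 1/258903 = -345203/258903 ≈ -1.3333)
G = -487/2 (G = -½ + (59 - 32)*(-9) = -½ + 27*(-9) = -½ - 243 = -487/2 ≈ -243.50)
D + G = -345203/258903 - 487/2 = -126776167/517806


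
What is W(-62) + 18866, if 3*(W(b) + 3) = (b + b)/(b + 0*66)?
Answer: 56591/3 ≈ 18864.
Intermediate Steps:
W(b) = -7/3 (W(b) = -3 + ((b + b)/(b + 0*66))/3 = -3 + ((2*b)/(b + 0))/3 = -3 + ((2*b)/b)/3 = -3 + (1/3)*2 = -3 + 2/3 = -7/3)
W(-62) + 18866 = -7/3 + 18866 = 56591/3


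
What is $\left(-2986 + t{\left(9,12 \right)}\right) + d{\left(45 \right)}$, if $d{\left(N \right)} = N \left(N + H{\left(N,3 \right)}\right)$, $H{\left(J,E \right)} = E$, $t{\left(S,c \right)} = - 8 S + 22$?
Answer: $-876$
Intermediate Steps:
$t{\left(S,c \right)} = 22 - 8 S$
$d{\left(N \right)} = N \left(3 + N\right)$ ($d{\left(N \right)} = N \left(N + 3\right) = N \left(3 + N\right)$)
$\left(-2986 + t{\left(9,12 \right)}\right) + d{\left(45 \right)} = \left(-2986 + \left(22 - 72\right)\right) + 45 \left(3 + 45\right) = \left(-2986 + \left(22 - 72\right)\right) + 45 \cdot 48 = \left(-2986 - 50\right) + 2160 = -3036 + 2160 = -876$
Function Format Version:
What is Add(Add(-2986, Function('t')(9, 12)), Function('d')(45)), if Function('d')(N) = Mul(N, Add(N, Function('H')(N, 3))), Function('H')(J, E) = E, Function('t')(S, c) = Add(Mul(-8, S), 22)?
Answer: -876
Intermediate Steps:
Function('t')(S, c) = Add(22, Mul(-8, S))
Function('d')(N) = Mul(N, Add(3, N)) (Function('d')(N) = Mul(N, Add(N, 3)) = Mul(N, Add(3, N)))
Add(Add(-2986, Function('t')(9, 12)), Function('d')(45)) = Add(Add(-2986, Add(22, Mul(-8, 9))), Mul(45, Add(3, 45))) = Add(Add(-2986, Add(22, -72)), Mul(45, 48)) = Add(Add(-2986, -50), 2160) = Add(-3036, 2160) = -876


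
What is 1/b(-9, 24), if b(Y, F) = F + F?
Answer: 1/48 ≈ 0.020833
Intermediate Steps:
b(Y, F) = 2*F
1/b(-9, 24) = 1/(2*24) = 1/48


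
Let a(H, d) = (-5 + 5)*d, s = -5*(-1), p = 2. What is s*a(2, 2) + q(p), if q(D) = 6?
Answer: 6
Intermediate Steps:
s = 5
a(H, d) = 0 (a(H, d) = 0*d = 0)
s*a(2, 2) + q(p) = 5*0 + 6 = 0 + 6 = 6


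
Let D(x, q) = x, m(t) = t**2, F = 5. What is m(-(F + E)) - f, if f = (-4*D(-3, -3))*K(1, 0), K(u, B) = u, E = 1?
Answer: 24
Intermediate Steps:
f = 12 (f = -4*(-3)*1 = 12*1 = 12)
m(-(F + E)) - f = (-(5 + 1))**2 - 1*12 = (-1*6)**2 - 12 = (-6)**2 - 12 = 36 - 12 = 24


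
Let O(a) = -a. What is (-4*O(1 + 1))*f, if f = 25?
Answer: 200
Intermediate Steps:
(-4*O(1 + 1))*f = -(-4)*(1 + 1)*25 = -(-4)*2*25 = -4*(-2)*25 = 8*25 = 200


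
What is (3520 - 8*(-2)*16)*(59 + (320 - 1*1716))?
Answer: -5048512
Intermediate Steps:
(3520 - 8*(-2)*16)*(59 + (320 - 1*1716)) = (3520 + 16*16)*(59 + (320 - 1716)) = (3520 + 256)*(59 - 1396) = 3776*(-1337) = -5048512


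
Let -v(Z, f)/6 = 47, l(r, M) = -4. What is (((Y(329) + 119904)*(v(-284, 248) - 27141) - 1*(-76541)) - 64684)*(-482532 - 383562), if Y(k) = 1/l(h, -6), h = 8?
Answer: 5695622396892699/2 ≈ 2.8478e+15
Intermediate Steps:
v(Z, f) = -282 (v(Z, f) = -6*47 = -282)
Y(k) = -1/4 (Y(k) = 1/(-4) = -1/4)
(((Y(329) + 119904)*(v(-284, 248) - 27141) - 1*(-76541)) - 64684)*(-482532 - 383562) = (((-1/4 + 119904)*(-282 - 27141) - 1*(-76541)) - 64684)*(-482532 - 383562) = (((479615/4)*(-27423) + 76541) - 64684)*(-866094) = ((-13152482145/4 + 76541) - 64684)*(-866094) = (-13152175981/4 - 64684)*(-866094) = -13152434717/4*(-866094) = 5695622396892699/2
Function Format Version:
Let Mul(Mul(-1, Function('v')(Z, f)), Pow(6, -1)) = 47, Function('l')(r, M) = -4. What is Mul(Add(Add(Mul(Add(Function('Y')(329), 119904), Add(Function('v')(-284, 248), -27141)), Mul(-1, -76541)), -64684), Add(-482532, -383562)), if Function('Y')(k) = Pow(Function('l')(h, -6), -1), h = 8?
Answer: Rational(5695622396892699, 2) ≈ 2.8478e+15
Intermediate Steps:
Function('v')(Z, f) = -282 (Function('v')(Z, f) = Mul(-6, 47) = -282)
Function('Y')(k) = Rational(-1, 4) (Function('Y')(k) = Pow(-4, -1) = Rational(-1, 4))
Mul(Add(Add(Mul(Add(Function('Y')(329), 119904), Add(Function('v')(-284, 248), -27141)), Mul(-1, -76541)), -64684), Add(-482532, -383562)) = Mul(Add(Add(Mul(Add(Rational(-1, 4), 119904), Add(-282, -27141)), Mul(-1, -76541)), -64684), Add(-482532, -383562)) = Mul(Add(Add(Mul(Rational(479615, 4), -27423), 76541), -64684), -866094) = Mul(Add(Add(Rational(-13152482145, 4), 76541), -64684), -866094) = Mul(Add(Rational(-13152175981, 4), -64684), -866094) = Mul(Rational(-13152434717, 4), -866094) = Rational(5695622396892699, 2)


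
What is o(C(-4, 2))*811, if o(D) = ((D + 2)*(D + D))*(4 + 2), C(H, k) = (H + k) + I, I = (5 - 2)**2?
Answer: 613116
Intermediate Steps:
I = 9 (I = 3**2 = 9)
C(H, k) = 9 + H + k (C(H, k) = (H + k) + 9 = 9 + H + k)
o(D) = 12*D*(2 + D) (o(D) = ((2 + D)*(2*D))*6 = (2*D*(2 + D))*6 = 12*D*(2 + D))
o(C(-4, 2))*811 = (12*(9 - 4 + 2)*(2 + (9 - 4 + 2)))*811 = (12*7*(2 + 7))*811 = (12*7*9)*811 = 756*811 = 613116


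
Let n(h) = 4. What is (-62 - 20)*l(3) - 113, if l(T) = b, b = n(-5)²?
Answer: -1425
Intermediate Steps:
b = 16 (b = 4² = 16)
l(T) = 16
(-62 - 20)*l(3) - 113 = (-62 - 20)*16 - 113 = -82*16 - 113 = -1312 - 113 = -1425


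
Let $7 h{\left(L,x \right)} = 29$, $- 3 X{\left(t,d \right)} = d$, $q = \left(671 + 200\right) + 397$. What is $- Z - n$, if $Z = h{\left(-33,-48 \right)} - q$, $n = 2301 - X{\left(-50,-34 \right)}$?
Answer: $- \frac{21542}{21} \approx -1025.8$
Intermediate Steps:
$q = 1268$ ($q = 871 + 397 = 1268$)
$X{\left(t,d \right)} = - \frac{d}{3}$
$h{\left(L,x \right)} = \frac{29}{7}$ ($h{\left(L,x \right)} = \frac{1}{7} \cdot 29 = \frac{29}{7}$)
$n = \frac{6869}{3}$ ($n = 2301 - \left(- \frac{1}{3}\right) \left(-34\right) = 2301 - \frac{34}{3} = \frac{6869}{3} \approx 2289.7$)
$Z = - \frac{8847}{7}$ ($Z = \frac{29}{7} - 1268 = - \frac{8847}{7} \approx -1263.9$)
$- Z - n = \left(-1\right) \left(- \frac{8847}{7}\right) - \frac{6869}{3} = \frac{8847}{7} - \frac{6869}{3} = - \frac{21542}{21}$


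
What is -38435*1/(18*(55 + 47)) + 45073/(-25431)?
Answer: -50485453/2223396 ≈ -22.706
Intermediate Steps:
-38435*1/(18*(55 + 47)) + 45073/(-25431) = -38435/(18*102) + 45073*(-1/25431) = -38435/1836 - 6439/3633 = -50485453/2223396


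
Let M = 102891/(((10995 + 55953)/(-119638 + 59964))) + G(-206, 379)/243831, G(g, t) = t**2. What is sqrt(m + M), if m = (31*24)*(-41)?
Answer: I*sqrt(376776181278662473554)/55523802 ≈ 349.59*I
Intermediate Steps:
m = -30504 (m = 744*(-41) = -30504)
M = -5092151754269/55523802 (M = 102891/(((10995 + 55953)/(-119638 + 59964))) + 379**2/243831 = 102891/((66948/(-59674))) + 143641*(1/243831) = 102891/((66948*(-1/59674))) + 143641/243831 = 102891/(-33474/29837) + 143641/243831 = 102891*(-29837/33474) + 143641/243831 = -1023319589/11158 + 143641/243831 = -5092151754269/55523802 ≈ -91711.)
sqrt(m + M) = sqrt(-30504 - 5092151754269/55523802) = sqrt(-6785849810477/55523802) = I*sqrt(376776181278662473554)/55523802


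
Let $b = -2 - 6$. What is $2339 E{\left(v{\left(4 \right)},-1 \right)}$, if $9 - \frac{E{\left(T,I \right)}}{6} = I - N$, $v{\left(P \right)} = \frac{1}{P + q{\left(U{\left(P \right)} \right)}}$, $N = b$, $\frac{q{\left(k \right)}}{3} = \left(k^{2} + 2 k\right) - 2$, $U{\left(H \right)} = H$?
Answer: $28068$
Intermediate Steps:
$b = -8$ ($b = -2 - 6 = -8$)
$q{\left(k \right)} = -6 + 3 k^{2} + 6 k$ ($q{\left(k \right)} = 3 \left(\left(k^{2} + 2 k\right) - 2\right) = 3 \left(-2 + k^{2} + 2 k\right) = -6 + 3 k^{2} + 6 k$)
$N = -8$
$v{\left(P \right)} = \frac{1}{-6 + 3 P^{2} + 7 P}$ ($v{\left(P \right)} = \frac{1}{P + \left(-6 + 3 P^{2} + 6 P\right)} = \frac{1}{-6 + 3 P^{2} + 7 P}$)
$E{\left(T,I \right)} = 6 - 6 I$ ($E{\left(T,I \right)} = 54 - 6 \left(I - -8\right) = 54 - 6 \left(I + 8\right) = 54 - 6 \left(8 + I\right) = 54 - \left(48 + 6 I\right) = 6 - 6 I$)
$2339 E{\left(v{\left(4 \right)},-1 \right)} = 2339 \left(6 - -6\right) = 2339 \left(6 + 6\right) = 2339 \cdot 12 = 28068$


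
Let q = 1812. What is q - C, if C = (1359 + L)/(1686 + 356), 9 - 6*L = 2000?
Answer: 22194461/12252 ≈ 1811.5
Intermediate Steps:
L = -1991/6 (L = 3/2 - 1/6*2000 = 3/2 - 1000/3 = -1991/6 ≈ -331.83)
C = 6163/12252 (C = (1359 - 1991/6)/(1686 + 356) = (6163/6)/2042 = (6163/6)*(1/2042) = 6163/12252 ≈ 0.50302)
q - C = 1812 - 1*6163/12252 = 1812 - 6163/12252 = 22194461/12252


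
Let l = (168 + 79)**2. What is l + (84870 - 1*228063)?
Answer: -82184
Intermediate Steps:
l = 61009 (l = 247**2 = 61009)
l + (84870 - 1*228063) = 61009 + (84870 - 1*228063) = 61009 + (84870 - 228063) = 61009 - 143193 = -82184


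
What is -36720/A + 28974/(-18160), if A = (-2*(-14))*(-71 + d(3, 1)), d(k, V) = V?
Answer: 7625577/444920 ≈ 17.139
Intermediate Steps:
A = -1960 (A = (-2*(-14))*(-71 + 1) = 28*(-70) = -1960)
-36720/A + 28974/(-18160) = -36720/(-1960) + 28974/(-18160) = -36720*(-1/1960) + 28974*(-1/18160) = 918/49 - 14487/9080 = 7625577/444920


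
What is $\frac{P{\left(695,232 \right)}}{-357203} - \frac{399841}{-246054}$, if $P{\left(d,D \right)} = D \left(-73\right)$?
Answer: $\frac{146991575267}{87891226962} \approx 1.6724$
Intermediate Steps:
$P{\left(d,D \right)} = - 73 D$
$\frac{P{\left(695,232 \right)}}{-357203} - \frac{399841}{-246054} = \frac{\left(-73\right) 232}{-357203} - \frac{399841}{-246054} = \left(-16936\right) \left(- \frac{1}{357203}\right) - - \frac{399841}{246054} = \frac{16936}{357203} + \frac{399841}{246054} = \frac{146991575267}{87891226962}$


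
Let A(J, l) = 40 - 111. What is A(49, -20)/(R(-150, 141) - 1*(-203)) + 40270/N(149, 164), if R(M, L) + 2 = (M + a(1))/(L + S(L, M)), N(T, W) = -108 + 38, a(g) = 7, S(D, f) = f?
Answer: -7865177/13664 ≈ -575.61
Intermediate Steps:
N(T, W) = -70
R(M, L) = -2 + (7 + M)/(L + M) (R(M, L) = -2 + (M + 7)/(L + M) = -2 + (7 + M)/(L + M))
A(J, l) = -71
A(49, -20)/(R(-150, 141) - 1*(-203)) + 40270/N(149, 164) = -71/((7 - 1*(-150) - 2*141)/(141 - 150) - 1*(-203)) + 40270/(-70) = -71/((7 + 150 - 282)/(-9) + 203) + 40270*(-1/70) = -71/(-⅑*(-125) + 203) - 4027/7 = -71/(125/9 + 203) - 4027/7 = -71/1952/9 - 4027/7 = -71*9/1952 - 4027/7 = -639/1952 - 4027/7 = -7865177/13664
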